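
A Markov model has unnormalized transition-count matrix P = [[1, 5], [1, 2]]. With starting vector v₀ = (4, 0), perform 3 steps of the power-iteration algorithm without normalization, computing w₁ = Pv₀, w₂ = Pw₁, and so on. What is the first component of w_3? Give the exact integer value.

84

w1 = Pv₀ = (4, 4)
w2 = Pw1 = (24, 12)
w3 = Pw2 = (84, 48)
The requested component of w3 is 84.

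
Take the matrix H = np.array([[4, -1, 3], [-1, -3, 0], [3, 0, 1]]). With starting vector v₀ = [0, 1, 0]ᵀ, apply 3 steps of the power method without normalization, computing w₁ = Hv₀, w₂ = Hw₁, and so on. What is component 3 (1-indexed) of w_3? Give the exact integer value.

-6

w1 = Hv₀ = (-1, -3, 0)
w2 = Hw1 = (-1, 10, -3)
w3 = Hw2 = (-23, -29, -6)
The requested component of w3 is -6.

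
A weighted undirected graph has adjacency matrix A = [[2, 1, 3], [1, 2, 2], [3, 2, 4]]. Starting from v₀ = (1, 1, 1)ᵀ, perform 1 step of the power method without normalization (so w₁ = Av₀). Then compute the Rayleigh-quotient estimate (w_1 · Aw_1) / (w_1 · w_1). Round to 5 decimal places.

w1 = Av₀ = (2·1 + 1·1 + 3·1; 1·1 + 2·1 + 2·1; 3·1 + 2·1 + 4·1) = (6, 5, 9)
Aw1 = (44, 34, 64)
w1·Aw1 = 6·44 + 5·34 + 9·64 = 1010; w1·w1 = 6·6 + 5·5 + 9·9 = 142
λ ≈ 1010/142 = 7.11268

7.11268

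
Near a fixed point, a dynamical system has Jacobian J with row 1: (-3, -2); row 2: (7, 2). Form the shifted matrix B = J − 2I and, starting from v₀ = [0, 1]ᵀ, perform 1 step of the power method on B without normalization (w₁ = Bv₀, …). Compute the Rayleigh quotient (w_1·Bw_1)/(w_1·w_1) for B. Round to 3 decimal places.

μ ≈ -5.000

B = J − 2I has rows (-5, -2); (7, 0)
w1 = Bv₀ = (-2, 0)
Bw1 = (10, -14)
w1·Bw1 = -20; w1·w1 = 4; μ ≈ -20/4 = -5.000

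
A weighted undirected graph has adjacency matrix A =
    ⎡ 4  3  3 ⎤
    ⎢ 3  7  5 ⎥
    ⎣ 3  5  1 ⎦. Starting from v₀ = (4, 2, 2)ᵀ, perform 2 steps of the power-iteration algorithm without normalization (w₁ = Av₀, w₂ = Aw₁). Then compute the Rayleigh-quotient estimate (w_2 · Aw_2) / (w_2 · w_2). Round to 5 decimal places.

w1 = Av₀ = (28, 36, 24)
w2 = Aw1 = (292, 456, 288)
Aw2 = (3400, 5508, 3444)
w2·Aw2 = 292·3400 + 456·5508 + 288·3444 = 4496320; w2·w2 = 292·292 + 456·456 + 288·288 = 376144
λ ≈ 4496320/376144 = 11.95372

11.95372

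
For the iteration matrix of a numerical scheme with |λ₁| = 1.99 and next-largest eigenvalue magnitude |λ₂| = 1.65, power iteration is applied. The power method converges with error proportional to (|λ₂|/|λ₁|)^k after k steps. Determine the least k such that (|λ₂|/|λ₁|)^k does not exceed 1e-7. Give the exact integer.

87

|λ₂/λ₁| = 1.65/1.99 = 0.82915
Need k ≥ ln(1e-7) / ln(0.82915) = -16.1181 / -0.1874 ≈ 86.028
Smallest integer k satisfying the bound: 87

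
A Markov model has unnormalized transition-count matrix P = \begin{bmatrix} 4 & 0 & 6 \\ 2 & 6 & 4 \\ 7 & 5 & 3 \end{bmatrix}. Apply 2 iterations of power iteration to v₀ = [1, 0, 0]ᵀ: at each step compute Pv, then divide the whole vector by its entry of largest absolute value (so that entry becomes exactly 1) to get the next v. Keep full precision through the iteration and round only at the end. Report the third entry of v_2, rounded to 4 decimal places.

1.0000

Pv0 = (4.00000, 2.00000, 7.00000); divide by 7.00000 → v1 = (0.57143, 0.28571, 1.00000)
Pv1 = (8.28571, 6.85714, 8.42857); divide by 8.42857 → v2 = (0.98305, 0.81356, 1.00000)
Requested entry of v2: 59/59 = 1.0000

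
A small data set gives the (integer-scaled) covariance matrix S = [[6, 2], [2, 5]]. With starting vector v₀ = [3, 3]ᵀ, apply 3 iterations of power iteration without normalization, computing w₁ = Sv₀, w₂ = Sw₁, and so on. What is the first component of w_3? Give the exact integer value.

w1 = Sv₀ = (24, 21)
w2 = Sw1 = (186, 153)
w3 = Sw2 = (1422, 1137)
The requested component of w3 is 1422.

1422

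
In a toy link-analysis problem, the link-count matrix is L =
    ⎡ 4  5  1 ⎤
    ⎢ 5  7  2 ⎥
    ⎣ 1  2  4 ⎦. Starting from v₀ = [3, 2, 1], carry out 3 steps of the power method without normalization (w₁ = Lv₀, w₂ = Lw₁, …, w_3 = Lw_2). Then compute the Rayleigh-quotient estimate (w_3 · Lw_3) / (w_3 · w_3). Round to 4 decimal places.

11.3783

w1 = Lv₀ = (4·3 + 5·2 + 1·1; 5·3 + 7·2 + 2·1; 1·3 + 2·2 + 4·1) = (23, 31, 11)
w2 = Lw1 = (4·23 + 5·31 + 1·11; 5·23 + 7·31 + 2·11; 1·23 + 2·31 + 4·11) = (258, 354, 129)
w3 = Lw2 = (2931, 4026, 1482)
Lw3 = (33336, 45801, 16911)
w3·Lw3 = 2931·33336 + 4026·45801 + 1482·16911 = 307164744; w3·w3 = 2931·2931 + 4026·4026 + 1482·1482 = 26995761
λ ≈ 307164744/26995761 = 11.3783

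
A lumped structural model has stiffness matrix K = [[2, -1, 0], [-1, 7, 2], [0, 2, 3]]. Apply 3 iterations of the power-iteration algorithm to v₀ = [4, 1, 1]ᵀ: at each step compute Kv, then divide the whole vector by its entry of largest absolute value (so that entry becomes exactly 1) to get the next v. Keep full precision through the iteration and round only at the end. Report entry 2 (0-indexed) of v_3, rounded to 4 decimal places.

0.4919

Kv0 = (7.00000, 5.00000, 5.00000); divide by 7.00000 → v1 = (1.00000, 0.71429, 0.71429)
Kv1 = (1.28571, 5.42857, 3.57143); divide by 5.42857 → v2 = (0.23684, 1.00000, 0.65789)
Kv2 = (-0.52632, 8.07895, 3.97368); divide by 8.07895 → v3 = (-0.06515, 1.00000, 0.49186)
Requested entry of v3: 151/307 = 0.4919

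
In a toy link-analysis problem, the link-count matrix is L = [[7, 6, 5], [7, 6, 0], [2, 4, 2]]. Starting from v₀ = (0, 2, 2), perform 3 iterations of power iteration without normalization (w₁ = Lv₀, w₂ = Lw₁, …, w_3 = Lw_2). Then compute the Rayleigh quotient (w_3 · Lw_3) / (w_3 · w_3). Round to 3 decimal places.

w1 = Lv₀ = (22, 12, 12)
w2 = Lw1 = (286, 226, 116)
w3 = Lw2 = (3938, 3358, 1708)
Lw3 = (56254, 47714, 24724)
w3·Lw3 = 3938·56254 + 3358·47714 + 1708·24724 = 423980456; w3·w3 = 3938·3938 + 3358·3358 + 1708·1708 = 29701272
λ ≈ 423980456/29701272 = 14.275

14.275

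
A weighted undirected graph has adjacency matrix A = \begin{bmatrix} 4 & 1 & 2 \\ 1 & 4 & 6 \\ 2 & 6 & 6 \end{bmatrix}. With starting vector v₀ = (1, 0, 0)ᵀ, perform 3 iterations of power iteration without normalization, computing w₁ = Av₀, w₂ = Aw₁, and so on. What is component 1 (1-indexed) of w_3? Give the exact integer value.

156

w1 = Av₀ = (4·1 + 1·0 + 2·0; 1·1 + 4·0 + 6·0; 2·1 + 6·0 + 6·0) = (4, 1, 2)
w2 = Aw1 = (4·4 + 1·1 + 2·2; 1·4 + 4·1 + 6·2; 2·4 + 6·1 + 6·2) = (21, 20, 26)
w3 = Aw2 = (156, 257, 318)
The requested component of w3 is 156.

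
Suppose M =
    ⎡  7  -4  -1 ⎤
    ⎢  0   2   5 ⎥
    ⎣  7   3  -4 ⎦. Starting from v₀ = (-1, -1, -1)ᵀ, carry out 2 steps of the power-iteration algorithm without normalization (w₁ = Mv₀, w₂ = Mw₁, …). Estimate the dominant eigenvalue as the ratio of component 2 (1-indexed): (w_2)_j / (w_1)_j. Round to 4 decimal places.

λ ≈ 6.2857

w1 = Mv₀ = (-2, -7, -6)
w2 = Mw1 = (20, -44, -11)
Ratio at component: -44 / -7 = 6.2857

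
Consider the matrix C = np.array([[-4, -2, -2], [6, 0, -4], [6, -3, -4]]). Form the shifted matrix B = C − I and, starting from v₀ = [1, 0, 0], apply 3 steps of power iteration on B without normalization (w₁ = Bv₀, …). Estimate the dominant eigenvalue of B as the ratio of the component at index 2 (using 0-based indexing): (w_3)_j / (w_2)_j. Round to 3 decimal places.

-7.385

B = C − I has rows (-5, -2, -2); (6, -1, -4); (6, -3, -5)
w1 = Bv₀ = ((-5)·1 + (-2)·0 + (-2)·0; 6·1 + (-1)·0 + (-4)·0; 6·1 + (-3)·0 + (-5)·0) = (-5, 6, 6)
w2 = Bw1 = ((-5)·(-5) + (-2)·6 + (-2)·6; 6·(-5) + (-1)·6 + (-4)·6; 6·(-5) + (-3)·6 + (-5)·6) = (1, -60, -78)
w3 = Bw2 = (271, 378, 576)
Ratio: 576/-78 = -7.385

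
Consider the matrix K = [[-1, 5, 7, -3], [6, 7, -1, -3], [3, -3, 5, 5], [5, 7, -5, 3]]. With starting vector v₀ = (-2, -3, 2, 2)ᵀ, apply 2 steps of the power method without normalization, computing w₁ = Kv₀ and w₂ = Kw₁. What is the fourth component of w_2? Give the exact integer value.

w1 = Kv₀ = (-5, -41, 23, -35)
w2 = Kw1 = (66, -235, 48, -532)
The requested component of w2 is -532.

-532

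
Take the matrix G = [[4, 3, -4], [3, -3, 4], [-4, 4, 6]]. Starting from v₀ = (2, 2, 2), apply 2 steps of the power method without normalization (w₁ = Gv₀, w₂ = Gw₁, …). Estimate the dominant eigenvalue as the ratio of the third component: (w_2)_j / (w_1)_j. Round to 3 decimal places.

λ ≈ 6.667

w1 = Gv₀ = (6, 8, 12)
w2 = Gw1 = (0, 42, 80)
Ratio at component: 80 / 12 = 6.667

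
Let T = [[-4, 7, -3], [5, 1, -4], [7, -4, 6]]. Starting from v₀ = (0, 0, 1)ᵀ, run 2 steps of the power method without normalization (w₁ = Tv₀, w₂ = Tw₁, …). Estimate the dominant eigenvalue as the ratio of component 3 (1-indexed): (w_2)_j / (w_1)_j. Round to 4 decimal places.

w1 = Tv₀ = (-3, -4, 6)
w2 = Tw1 = (-34, -43, 31)
Ratio at component: 31 / 6 = 5.1667

5.1667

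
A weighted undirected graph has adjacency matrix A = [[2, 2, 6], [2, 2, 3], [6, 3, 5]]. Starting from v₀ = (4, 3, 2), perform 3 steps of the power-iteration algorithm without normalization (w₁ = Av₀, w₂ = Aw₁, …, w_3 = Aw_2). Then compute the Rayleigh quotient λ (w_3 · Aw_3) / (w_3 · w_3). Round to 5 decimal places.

w1 = Av₀ = (26, 20, 43)
w2 = Aw1 = (350, 221, 431)
w3 = Aw2 = (3728, 2435, 4918)
Aw3 = (41834, 27080, 54263)
w3·Aw3 = 3728·41834 + 2435·27080 + 4918·54263 = 488762386; w3·w3 = 3728·3728 + 2435·2435 + 4918·4918 = 44013933
λ ≈ 488762386/44013933 = 11.10472

λ ≈ 11.10472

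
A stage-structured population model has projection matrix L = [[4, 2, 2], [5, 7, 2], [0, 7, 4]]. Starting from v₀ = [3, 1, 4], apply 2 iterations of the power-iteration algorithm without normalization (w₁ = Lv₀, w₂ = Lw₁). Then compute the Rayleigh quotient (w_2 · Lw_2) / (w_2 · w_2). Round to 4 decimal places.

λ ≈ 11.6518

w1 = Lv₀ = (4·3 + 2·1 + 2·4; 5·3 + 7·1 + 2·4; 0·3 + 7·1 + 4·4) = (22, 30, 23)
w2 = Lw1 = (4·22 + 2·30 + 2·23; 5·22 + 7·30 + 2·23; 0·22 + 7·30 + 4·23) = (194, 366, 302)
Lw2 = (2112, 4136, 3770)
w2·Lw2 = 194·2112 + 366·4136 + 302·3770 = 3062044; w2·w2 = 194·194 + 366·366 + 302·302 = 262796
λ ≈ 3062044/262796 = 11.6518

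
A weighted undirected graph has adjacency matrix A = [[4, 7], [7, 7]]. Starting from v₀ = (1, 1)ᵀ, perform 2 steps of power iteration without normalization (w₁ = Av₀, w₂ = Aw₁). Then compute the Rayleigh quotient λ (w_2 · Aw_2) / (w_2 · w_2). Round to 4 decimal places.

12.6589

w1 = Av₀ = (4·1 + 7·1; 7·1 + 7·1) = (11, 14)
w2 = Aw1 = (4·11 + 7·14; 7·11 + 7·14) = (142, 175)
Aw2 = (1793, 2219)
w2·Aw2 = 142·1793 + 175·2219 = 642931; w2·w2 = 142·142 + 175·175 = 50789
λ ≈ 642931/50789 = 12.6589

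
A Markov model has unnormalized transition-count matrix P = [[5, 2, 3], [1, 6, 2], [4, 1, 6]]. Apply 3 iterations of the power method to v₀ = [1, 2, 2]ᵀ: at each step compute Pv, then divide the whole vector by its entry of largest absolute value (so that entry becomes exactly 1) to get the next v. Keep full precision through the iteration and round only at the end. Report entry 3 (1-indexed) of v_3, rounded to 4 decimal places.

1.0000

Pv0 = (15.00000, 17.00000, 18.00000); divide by 18.00000 → v1 = (0.83333, 0.94444, 1.00000)
Pv1 = (9.05556, 8.50000, 10.27778); divide by 10.27778 → v2 = (0.88108, 0.82703, 1.00000)
Pv2 = (9.05946, 7.84324, 10.35135); divide by 10.35135 → v3 = (0.87520, 0.75770, 1.00000)
Requested entry of v3: 1915/1915 = 1.0000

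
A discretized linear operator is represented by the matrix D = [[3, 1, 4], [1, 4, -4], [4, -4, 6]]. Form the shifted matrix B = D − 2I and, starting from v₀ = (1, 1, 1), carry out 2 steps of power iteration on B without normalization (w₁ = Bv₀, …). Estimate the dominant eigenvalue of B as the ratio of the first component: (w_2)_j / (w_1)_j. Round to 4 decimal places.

B = D − 2I has rows (1, 1, 4); (1, 2, -4); (4, -4, 4)
w1 = Bv₀ = (1·1 + 1·1 + 4·1; 1·1 + 2·1 + (-4)·1; 4·1 + (-4)·1 + 4·1) = (6, -1, 4)
w2 = Bw1 = (1·6 + 1·(-1) + 4·4; 1·6 + 2·(-1) + (-4)·4; 4·6 + (-4)·(-1) + 4·4) = (21, -12, 44)
Ratio: 21/6 = 3.5000

μ ≈ 3.5000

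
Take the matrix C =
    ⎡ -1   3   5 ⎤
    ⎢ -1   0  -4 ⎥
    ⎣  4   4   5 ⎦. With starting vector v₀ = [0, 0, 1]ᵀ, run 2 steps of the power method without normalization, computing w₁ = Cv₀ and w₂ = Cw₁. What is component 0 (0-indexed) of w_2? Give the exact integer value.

w1 = Cv₀ = ((-1)·0 + 3·0 + 5·1; (-1)·0 + 0·0 + (-4)·1; 4·0 + 4·0 + 5·1) = (5, -4, 5)
w2 = Cw1 = ((-1)·5 + 3·(-4) + 5·5; (-1)·5 + 0·(-4) + (-4)·5; 4·5 + 4·(-4) + 5·5) = (8, -25, 29)
The requested component of w2 is 8.

8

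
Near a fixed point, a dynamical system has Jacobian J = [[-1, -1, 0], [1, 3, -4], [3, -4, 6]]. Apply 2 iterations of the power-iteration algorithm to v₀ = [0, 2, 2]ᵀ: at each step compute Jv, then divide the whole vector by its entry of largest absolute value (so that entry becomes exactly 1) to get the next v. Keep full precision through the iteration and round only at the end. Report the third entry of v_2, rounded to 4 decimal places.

Jv0 = (-2.00000, -2.00000, 4.00000); divide by 4.00000 → v1 = (-0.50000, -0.50000, 1.00000)
Jv1 = (1.00000, -6.00000, 6.50000); divide by 6.50000 → v2 = (0.15385, -0.92308, 1.00000)
Requested entry of v2: 26/26 = 1.0000

1.0000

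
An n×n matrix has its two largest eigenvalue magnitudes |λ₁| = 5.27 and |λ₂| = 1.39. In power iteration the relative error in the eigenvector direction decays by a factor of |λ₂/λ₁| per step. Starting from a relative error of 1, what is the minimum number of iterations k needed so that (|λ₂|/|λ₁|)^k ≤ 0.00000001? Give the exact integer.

|λ₂/λ₁| = 1.39/5.27 = 0.26376
Need k ≥ ln(0.00000001) / ln(0.26376) = -18.4207 / -1.3327 ≈ 13.822
Smallest integer k satisfying the bound: 14

14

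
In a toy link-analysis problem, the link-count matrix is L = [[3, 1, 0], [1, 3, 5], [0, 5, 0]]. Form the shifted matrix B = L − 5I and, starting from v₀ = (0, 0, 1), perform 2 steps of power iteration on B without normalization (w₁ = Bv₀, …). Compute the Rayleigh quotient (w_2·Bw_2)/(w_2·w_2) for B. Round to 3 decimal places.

B = L − 5I has rows (-2, 1, 0); (1, -2, 5); (0, 5, -5)
w1 = Bv₀ = ((-2)·0 + 1·0 + 0·1; 1·0 + (-2)·0 + 5·1; 0·0 + 5·0 + (-5)·1) = (0, 5, -5)
w2 = Bw1 = ((-2)·0 + 1·5 + 0·(-5); 1·0 + (-2)·5 + 5·(-5); 0·0 + 5·5 + (-5)·(-5)) = (5, -35, 50)
Bw2 = (-45, 325, -425)
w2·Bw2 = -32850; w2·w2 = 3750; μ ≈ -32850/3750 = -8.760

-8.760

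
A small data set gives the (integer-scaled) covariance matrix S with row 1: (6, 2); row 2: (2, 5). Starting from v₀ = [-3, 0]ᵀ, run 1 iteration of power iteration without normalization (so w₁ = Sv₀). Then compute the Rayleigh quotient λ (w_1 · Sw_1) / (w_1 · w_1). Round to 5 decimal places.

7.10000

w1 = Sv₀ = (-18, -6)
Sw1 = (-120, -66)
w1·Sw1 = (-18)·(-120) + (-6)·(-66) = 2556; w1·w1 = (-18)·(-18) + (-6)·(-6) = 360
λ ≈ 2556/360 = 7.10000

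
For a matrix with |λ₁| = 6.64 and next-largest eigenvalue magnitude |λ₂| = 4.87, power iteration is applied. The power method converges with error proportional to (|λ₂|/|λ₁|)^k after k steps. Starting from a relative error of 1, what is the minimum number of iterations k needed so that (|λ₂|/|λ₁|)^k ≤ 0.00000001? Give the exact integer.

|λ₂/λ₁| = 4.87/6.64 = 0.73343
Need k ≥ ln(0.00000001) / ln(0.73343) = -18.4207 / -0.3100 ≈ 59.418
Smallest integer k satisfying the bound: 60

60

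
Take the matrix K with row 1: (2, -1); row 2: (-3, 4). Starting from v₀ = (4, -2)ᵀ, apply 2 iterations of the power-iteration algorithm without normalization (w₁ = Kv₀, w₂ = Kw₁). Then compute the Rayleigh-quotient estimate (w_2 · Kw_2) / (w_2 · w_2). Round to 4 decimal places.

λ ≈ 5.0511

w1 = Kv₀ = (2·4 + (-1)·(-2); (-3)·4 + 4·(-2)) = (10, -20)
w2 = Kw1 = (2·10 + (-1)·(-20); (-3)·10 + 4·(-20)) = (40, -110)
Kw2 = (190, -560)
w2·Kw2 = 40·190 + (-110)·(-560) = 69200; w2·w2 = 40·40 + (-110)·(-110) = 13700
λ ≈ 69200/13700 = 5.0511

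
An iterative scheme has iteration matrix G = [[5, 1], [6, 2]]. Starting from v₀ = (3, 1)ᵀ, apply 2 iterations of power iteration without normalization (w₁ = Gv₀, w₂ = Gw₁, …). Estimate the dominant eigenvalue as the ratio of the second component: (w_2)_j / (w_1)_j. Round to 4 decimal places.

λ ≈ 6.8000

w1 = Gv₀ = (5·3 + 1·1; 6·3 + 2·1) = (16, 20)
w2 = Gw1 = (5·16 + 1·20; 6·16 + 2·20) = (100, 136)
Ratio at component: 136 / 20 = 6.8000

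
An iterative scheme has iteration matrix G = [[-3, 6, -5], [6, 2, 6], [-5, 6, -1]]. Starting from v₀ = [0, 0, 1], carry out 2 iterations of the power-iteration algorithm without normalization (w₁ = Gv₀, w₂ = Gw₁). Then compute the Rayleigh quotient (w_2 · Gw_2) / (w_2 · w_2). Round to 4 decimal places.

w1 = Gv₀ = (-5, 6, -1)
w2 = Gw1 = (56, -24, 62)
Gw2 = (-622, 660, -486)
w2·Gw2 = 56·(-622) + (-24)·660 + 62·(-486) = -80804; w2·w2 = 56·56 + (-24)·(-24) + 62·62 = 7556
λ ≈ -80804/7556 = -10.6940

λ ≈ -10.6940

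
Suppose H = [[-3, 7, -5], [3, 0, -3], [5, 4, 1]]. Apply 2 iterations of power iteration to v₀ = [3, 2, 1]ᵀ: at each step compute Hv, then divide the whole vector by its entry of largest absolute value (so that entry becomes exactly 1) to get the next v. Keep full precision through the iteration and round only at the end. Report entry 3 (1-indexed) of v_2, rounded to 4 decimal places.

Hv0 = (0.00000, 6.00000, 24.00000); divide by 24.00000 → v1 = (0.00000, 0.25000, 1.00000)
Hv1 = (-3.25000, -3.00000, 2.00000); divide by -3.25000 → v2 = (1.00000, 0.92308, -0.61538)
Requested entry of v2: 48/-78 = -0.6154

-0.6154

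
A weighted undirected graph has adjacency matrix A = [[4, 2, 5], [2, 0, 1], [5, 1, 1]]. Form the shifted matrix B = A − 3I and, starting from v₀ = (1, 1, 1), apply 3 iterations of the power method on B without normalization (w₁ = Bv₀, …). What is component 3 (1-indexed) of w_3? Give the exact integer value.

B = A − 3I has rows (1, 2, 5); (2, -3, 1); (5, 1, -2)
w1 = Bv₀ = (8, 0, 4)
w2 = Bw1 = (28, 20, 32)
w3 = Bw2 = (228, 28, 96)
Requested component of w3: 96

96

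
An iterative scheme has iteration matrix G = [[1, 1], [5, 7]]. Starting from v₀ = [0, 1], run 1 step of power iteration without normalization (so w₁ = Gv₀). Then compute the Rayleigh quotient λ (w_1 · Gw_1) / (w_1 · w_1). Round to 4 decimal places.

w1 = Gv₀ = (1, 7)
Gw1 = (8, 54)
w1·Gw1 = 1·8 + 7·54 = 386; w1·w1 = 1·1 + 7·7 = 50
λ ≈ 386/50 = 7.7200

7.7200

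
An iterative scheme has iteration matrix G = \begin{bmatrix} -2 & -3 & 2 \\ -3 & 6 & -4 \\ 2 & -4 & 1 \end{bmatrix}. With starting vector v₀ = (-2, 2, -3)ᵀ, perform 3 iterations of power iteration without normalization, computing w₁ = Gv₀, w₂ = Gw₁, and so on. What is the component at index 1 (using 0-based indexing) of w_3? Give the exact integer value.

2500

w1 = Gv₀ = ((-2)·(-2) + (-3)·2 + 2·(-3); (-3)·(-2) + 6·2 + (-4)·(-3); 2·(-2) + (-4)·2 + 1·(-3)) = (-8, 30, -15)
w2 = Gw1 = ((-2)·(-8) + (-3)·30 + 2·(-15); (-3)·(-8) + 6·30 + (-4)·(-15); 2·(-8) + (-4)·30 + 1·(-15)) = (-104, 264, -151)
w3 = Gw2 = (-886, 2500, -1415)
The requested component of w3 is 2500.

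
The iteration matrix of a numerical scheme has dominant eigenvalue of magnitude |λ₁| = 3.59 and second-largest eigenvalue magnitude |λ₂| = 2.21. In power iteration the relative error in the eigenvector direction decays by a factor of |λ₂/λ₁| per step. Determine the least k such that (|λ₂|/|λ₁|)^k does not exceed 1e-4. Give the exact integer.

|λ₂/λ₁| = 2.21/3.59 = 0.61560
Need k ≥ ln(1e-4) / ln(0.61560) = -9.2103 / -0.4852 ≈ 18.984
Smallest integer k satisfying the bound: 19

19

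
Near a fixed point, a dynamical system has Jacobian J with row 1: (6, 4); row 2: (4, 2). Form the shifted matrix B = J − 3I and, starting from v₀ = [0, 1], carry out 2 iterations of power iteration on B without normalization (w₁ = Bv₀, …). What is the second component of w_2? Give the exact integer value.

B = J − 3I has rows (3, 4); (4, -1)
w1 = Bv₀ = (3·0 + 4·1; 4·0 + (-1)·1) = (4, -1)
w2 = Bw1 = (3·4 + 4·(-1); 4·4 + (-1)·(-1)) = (8, 17)
Requested component of w2: 17

17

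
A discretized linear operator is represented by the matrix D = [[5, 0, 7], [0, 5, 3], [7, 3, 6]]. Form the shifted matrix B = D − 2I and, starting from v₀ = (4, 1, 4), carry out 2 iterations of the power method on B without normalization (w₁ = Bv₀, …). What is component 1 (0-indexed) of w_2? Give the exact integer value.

186

B = D − 2I has rows (3, 0, 7); (0, 3, 3); (7, 3, 4)
w1 = Bv₀ = (40, 15, 47)
w2 = Bw1 = (449, 186, 513)
Requested component of w2: 186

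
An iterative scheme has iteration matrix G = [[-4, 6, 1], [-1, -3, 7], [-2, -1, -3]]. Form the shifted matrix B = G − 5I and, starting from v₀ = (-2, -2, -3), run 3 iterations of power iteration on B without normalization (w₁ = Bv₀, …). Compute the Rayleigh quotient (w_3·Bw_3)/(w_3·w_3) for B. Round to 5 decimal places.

μ ≈ -11.69463

B = G − 5I has rows (-9, 6, 1); (-1, -8, 7); (-2, -1, -8)
w1 = Bv₀ = (3, -3, 30)
w2 = Bw1 = (-15, 231, -243)
w3 = Bw2 = (1278, -3534, 1743)
Bw3 = (-30963, 39195, -12966)
w3·Bw3 = -200685582; w3·w3 = 17160489; μ ≈ -200685582/17160489 = -11.69463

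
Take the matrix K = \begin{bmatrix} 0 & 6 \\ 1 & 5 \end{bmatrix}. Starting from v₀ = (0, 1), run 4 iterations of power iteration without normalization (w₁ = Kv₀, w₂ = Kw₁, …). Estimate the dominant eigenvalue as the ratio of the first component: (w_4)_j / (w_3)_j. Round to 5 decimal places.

λ ≈ 5.96774

w1 = Kv₀ = (6, 5)
w2 = Kw1 = (30, 31)
w3 = Kw2 = (186, 185)
w4 = Kw3 = (1110, 1111)
Ratio at component: 1110 / 186 = 5.96774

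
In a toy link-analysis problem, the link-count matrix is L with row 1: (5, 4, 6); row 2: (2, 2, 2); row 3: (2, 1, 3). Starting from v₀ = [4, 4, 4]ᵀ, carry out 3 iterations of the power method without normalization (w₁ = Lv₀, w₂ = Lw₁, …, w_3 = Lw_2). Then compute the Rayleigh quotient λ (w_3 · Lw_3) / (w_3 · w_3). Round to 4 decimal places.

w1 = Lv₀ = (60, 24, 24)
w2 = Lw1 = (540, 216, 216)
w3 = Lw2 = (4860, 1944, 1944)
Lw3 = (43740, 17496, 17496)
w3·Lw3 = 4860·43740 + 1944·17496 + 1944·17496 = 280600848; w3·w3 = 4860·4860 + 1944·1944 + 1944·1944 = 31177872
λ ≈ 280600848/31177872 = 9.0000

λ ≈ 9.0000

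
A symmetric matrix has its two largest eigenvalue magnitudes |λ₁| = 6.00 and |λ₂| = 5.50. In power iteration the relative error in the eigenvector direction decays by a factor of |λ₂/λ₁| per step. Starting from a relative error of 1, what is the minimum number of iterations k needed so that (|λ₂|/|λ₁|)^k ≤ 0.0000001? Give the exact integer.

|λ₂/λ₁| = 5.50/6.00 = 0.91667
Need k ≥ ln(0.0000001) / ln(0.91667) = -16.1181 / -0.0870 ≈ 185.241
Smallest integer k satisfying the bound: 186

186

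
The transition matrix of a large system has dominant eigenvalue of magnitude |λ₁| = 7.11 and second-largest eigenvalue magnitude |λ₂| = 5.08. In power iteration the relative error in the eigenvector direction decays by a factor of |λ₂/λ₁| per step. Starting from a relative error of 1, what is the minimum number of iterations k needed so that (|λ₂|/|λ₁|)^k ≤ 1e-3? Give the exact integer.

|λ₂/λ₁| = 5.08/7.11 = 0.71449
Need k ≥ ln(1e-3) / ln(0.71449) = -6.9078 / -0.3362 ≈ 20.547
Smallest integer k satisfying the bound: 21

21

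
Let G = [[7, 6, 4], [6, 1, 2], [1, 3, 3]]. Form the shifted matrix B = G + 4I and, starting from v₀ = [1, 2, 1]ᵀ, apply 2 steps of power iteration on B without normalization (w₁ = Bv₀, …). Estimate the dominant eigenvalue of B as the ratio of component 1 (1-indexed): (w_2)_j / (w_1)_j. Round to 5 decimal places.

B = G + 4I has rows (11, 6, 4); (6, 5, 2); (1, 3, 7)
w1 = Bv₀ = (27, 18, 14)
w2 = Bw1 = (461, 280, 179)
Ratio: 461/27 = 17.07407

17.07407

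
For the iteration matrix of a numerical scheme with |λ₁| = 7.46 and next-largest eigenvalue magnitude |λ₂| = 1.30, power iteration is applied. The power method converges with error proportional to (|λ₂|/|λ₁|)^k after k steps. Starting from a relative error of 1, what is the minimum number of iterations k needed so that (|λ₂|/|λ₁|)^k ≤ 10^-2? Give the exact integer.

|λ₂/λ₁| = 1.30/7.46 = 0.17426
Need k ≥ ln(10^-2) / ln(0.17426) = -4.6052 / -1.7472 ≈ 2.636
Smallest integer k satisfying the bound: 3

3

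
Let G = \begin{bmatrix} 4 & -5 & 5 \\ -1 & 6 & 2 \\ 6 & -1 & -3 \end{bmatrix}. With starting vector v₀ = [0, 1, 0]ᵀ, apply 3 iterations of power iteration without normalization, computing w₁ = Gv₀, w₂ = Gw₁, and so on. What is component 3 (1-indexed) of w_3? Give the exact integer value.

w1 = Gv₀ = (4·0 + (-5)·1 + 5·0; (-1)·0 + 6·1 + 2·0; 6·0 + (-1)·1 + (-3)·0) = (-5, 6, -1)
w2 = Gw1 = (4·(-5) + (-5)·6 + 5·(-1); (-1)·(-5) + 6·6 + 2·(-1); 6·(-5) + (-1)·6 + (-3)·(-1)) = (-55, 39, -33)
w3 = Gw2 = (-580, 223, -270)
The requested component of w3 is -270.

-270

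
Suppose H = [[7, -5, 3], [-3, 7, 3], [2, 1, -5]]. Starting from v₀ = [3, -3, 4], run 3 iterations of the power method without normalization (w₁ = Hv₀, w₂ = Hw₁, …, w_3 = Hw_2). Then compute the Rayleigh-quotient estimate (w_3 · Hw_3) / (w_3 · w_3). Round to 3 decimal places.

w1 = Hv₀ = (48, -18, -17)
w2 = Hw1 = (375, -321, 163)
w3 = Hw2 = (4719, -2883, -386)
Hw3 = (46290, -35496, 8485)
w3·Hw3 = 4719·46290 + (-2883)·(-35496) + (-386)·8485 = 317502268; w3·w3 = 4719·4719 + (-2883)·(-2883) + (-386)·(-386) = 30729646
λ ≈ 317502268/30729646 = 10.332

λ ≈ 10.332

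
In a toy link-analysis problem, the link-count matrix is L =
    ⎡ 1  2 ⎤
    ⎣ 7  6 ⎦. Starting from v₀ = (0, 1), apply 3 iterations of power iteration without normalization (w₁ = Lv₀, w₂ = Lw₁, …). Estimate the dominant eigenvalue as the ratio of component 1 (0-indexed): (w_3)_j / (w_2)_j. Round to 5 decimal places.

w1 = Lv₀ = (1·0 + 2·1; 7·0 + 6·1) = (2, 6)
w2 = Lw1 = (1·2 + 2·6; 7·2 + 6·6) = (14, 50)
w3 = Lw2 = (114, 398)
Ratio at component: 398 / 50 = 7.96000

7.96000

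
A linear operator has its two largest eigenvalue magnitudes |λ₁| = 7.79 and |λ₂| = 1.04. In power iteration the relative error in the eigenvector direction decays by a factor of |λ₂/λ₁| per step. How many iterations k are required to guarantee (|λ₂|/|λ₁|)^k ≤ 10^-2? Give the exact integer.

3

|λ₂/λ₁| = 1.04/7.79 = 0.13350
Need k ≥ ln(10^-2) / ln(0.13350) = -4.6052 / -2.0136 ≈ 2.287
Smallest integer k satisfying the bound: 3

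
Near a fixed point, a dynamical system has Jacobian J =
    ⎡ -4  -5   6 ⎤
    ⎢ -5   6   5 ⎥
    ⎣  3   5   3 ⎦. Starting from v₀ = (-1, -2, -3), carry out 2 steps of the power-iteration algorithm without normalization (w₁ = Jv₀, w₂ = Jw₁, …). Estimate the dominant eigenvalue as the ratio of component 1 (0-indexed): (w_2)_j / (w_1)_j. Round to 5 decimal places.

w1 = Jv₀ = (-4, -22, -22)
w2 = Jw1 = (-6, -222, -188)
Ratio at component: -222 / -22 = 10.09091

λ ≈ 10.09091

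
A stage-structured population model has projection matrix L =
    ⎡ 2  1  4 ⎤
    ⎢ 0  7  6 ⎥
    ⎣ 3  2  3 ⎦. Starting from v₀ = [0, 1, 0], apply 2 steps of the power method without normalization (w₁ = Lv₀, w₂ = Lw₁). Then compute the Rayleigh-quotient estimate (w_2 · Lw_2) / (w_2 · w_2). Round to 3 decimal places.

w1 = Lv₀ = (2·0 + 1·1 + 4·0; 0·0 + 7·1 + 6·0; 3·0 + 2·1 + 3·0) = (1, 7, 2)
w2 = Lw1 = (2·1 + 1·7 + 4·2; 0·1 + 7·7 + 6·2; 3·1 + 2·7 + 3·2) = (17, 61, 23)
Lw2 = (187, 565, 242)
w2·Lw2 = 17·187 + 61·565 + 23·242 = 43210; w2·w2 = 17·17 + 61·61 + 23·23 = 4539
λ ≈ 43210/4539 = 9.520

λ ≈ 9.520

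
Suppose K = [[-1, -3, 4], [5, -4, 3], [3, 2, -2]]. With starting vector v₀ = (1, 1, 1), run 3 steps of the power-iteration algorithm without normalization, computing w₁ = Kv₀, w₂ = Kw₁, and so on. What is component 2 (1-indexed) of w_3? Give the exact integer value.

w1 = Kv₀ = (0, 4, 3)
w2 = Kw1 = (0, -7, 2)
w3 = Kw2 = (29, 34, -18)
The requested component of w3 is 34.

34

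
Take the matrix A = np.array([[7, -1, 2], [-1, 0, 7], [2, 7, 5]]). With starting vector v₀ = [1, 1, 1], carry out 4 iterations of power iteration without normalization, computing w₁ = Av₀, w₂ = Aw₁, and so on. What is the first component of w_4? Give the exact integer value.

7018

w1 = Av₀ = (8, 6, 14)
w2 = Aw1 = (78, 90, 128)
w3 = Aw2 = (712, 818, 1426)
w4 = Aw3 = (7018, 9270, 14280)
The requested component of w4 is 7018.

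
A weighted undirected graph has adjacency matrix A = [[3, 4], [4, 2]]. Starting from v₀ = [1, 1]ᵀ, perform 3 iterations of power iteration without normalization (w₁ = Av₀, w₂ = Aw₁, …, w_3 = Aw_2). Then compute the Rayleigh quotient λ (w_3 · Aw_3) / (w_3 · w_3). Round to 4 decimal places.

w1 = Av₀ = (3·1 + 4·1; 4·1 + 2·1) = (7, 6)
w2 = Aw1 = (3·7 + 4·6; 4·7 + 2·6) = (45, 40)
w3 = Aw2 = (295, 260)
Aw3 = (1925, 1700)
w3·Aw3 = 295·1925 + 260·1700 = 1009875; w3·w3 = 295·295 + 260·260 = 154625
λ ≈ 1009875/154625 = 6.5311

λ ≈ 6.5311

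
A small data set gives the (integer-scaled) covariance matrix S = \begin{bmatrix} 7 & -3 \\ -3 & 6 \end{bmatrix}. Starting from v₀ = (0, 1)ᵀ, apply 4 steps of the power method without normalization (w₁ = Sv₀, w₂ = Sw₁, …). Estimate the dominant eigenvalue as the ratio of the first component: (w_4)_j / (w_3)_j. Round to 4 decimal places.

w1 = Sv₀ = (-3, 6)
w2 = Sw1 = (-39, 45)
w3 = Sw2 = (-408, 387)
w4 = Sw3 = (-4017, 3546)
Ratio at component: -4017 / -408 = 9.8456

9.8456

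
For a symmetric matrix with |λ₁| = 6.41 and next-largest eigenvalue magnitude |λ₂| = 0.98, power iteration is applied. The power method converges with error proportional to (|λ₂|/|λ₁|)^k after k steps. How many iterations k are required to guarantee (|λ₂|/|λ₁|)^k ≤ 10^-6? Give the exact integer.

8

|λ₂/λ₁| = 0.98/6.41 = 0.15289
Need k ≥ ln(10^-6) / ln(0.15289) = -13.8155 / -1.8781 ≈ 7.356
Smallest integer k satisfying the bound: 8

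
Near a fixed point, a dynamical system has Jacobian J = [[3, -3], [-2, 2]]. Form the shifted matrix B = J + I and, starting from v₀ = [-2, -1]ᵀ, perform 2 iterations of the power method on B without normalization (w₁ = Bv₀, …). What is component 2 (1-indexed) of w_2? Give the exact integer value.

13

B = J + I has rows (4, -3); (-2, 3)
w1 = Bv₀ = (4·(-2) + (-3)·(-1); (-2)·(-2) + 3·(-1)) = (-5, 1)
w2 = Bw1 = (4·(-5) + (-3)·1; (-2)·(-5) + 3·1) = (-23, 13)
Requested component of w2: 13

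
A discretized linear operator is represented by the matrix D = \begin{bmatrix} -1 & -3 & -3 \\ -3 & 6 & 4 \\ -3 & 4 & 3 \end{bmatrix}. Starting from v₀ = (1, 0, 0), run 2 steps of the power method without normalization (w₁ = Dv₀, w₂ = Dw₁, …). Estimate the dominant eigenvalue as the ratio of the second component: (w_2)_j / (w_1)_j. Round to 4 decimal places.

w1 = Dv₀ = (-1, -3, -3)
w2 = Dw1 = (19, -27, -18)
Ratio at component: -27 / -3 = 9.0000

λ ≈ 9.0000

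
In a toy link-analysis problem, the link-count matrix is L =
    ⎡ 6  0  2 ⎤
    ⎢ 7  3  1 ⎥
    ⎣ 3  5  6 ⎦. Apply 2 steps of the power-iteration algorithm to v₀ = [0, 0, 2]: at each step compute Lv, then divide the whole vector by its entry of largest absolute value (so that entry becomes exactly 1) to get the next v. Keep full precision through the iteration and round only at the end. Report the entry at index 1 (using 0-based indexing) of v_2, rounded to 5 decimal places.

0.48936

Lv0 = (4.000000, 2.000000, 12.000000); divide by 12.000000 → v1 = (0.333333, 0.166667, 1.000000)
Lv1 = (4.000000, 3.833333, 7.833333); divide by 7.833333 → v2 = (0.510638, 0.489362, 1.000000)
Requested entry of v2: 46/94 = 0.48936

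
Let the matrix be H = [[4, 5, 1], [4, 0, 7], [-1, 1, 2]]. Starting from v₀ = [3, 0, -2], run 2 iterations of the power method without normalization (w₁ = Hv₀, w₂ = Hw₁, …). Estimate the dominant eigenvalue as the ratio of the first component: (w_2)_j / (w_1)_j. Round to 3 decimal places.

w1 = Hv₀ = (4·3 + 5·0 + 1·(-2); 4·3 + 0·0 + 7·(-2); (-1)·3 + 1·0 + 2·(-2)) = (10, -2, -7)
w2 = Hw1 = (4·10 + 5·(-2) + 1·(-7); 4·10 + 0·(-2) + 7·(-7); (-1)·10 + 1·(-2) + 2·(-7)) = (23, -9, -26)
Ratio at component: 23 / 10 = 2.300

2.300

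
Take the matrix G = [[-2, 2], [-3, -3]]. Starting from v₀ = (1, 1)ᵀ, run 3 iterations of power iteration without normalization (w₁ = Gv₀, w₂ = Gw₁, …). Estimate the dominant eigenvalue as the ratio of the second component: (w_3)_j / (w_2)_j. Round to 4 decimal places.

-1.0000

w1 = Gv₀ = ((-2)·1 + 2·1; (-3)·1 + (-3)·1) = (0, -6)
w2 = Gw1 = ((-2)·0 + 2·(-6); (-3)·0 + (-3)·(-6)) = (-12, 18)
w3 = Gw2 = (60, -18)
Ratio at component: -18 / 18 = -1.0000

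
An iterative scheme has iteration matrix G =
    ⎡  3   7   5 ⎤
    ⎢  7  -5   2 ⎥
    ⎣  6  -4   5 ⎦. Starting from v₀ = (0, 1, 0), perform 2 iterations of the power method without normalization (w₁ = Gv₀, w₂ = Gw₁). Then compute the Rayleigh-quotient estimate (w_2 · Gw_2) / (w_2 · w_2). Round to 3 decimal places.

λ ≈ -8.543

w1 = Gv₀ = (3·0 + 7·1 + 5·0; 7·0 + (-5)·1 + 2·0; 6·0 + (-4)·1 + 5·0) = (7, -5, -4)
w2 = Gw1 = (3·7 + 7·(-5) + 5·(-4); 7·7 + (-5)·(-5) + 2·(-4); 6·7 + (-4)·(-5) + 5·(-4)) = (-34, 66, 42)
Gw2 = (570, -484, -258)
w2·Gw2 = (-34)·570 + 66·(-484) + 42·(-258) = -62160; w2·w2 = (-34)·(-34) + 66·66 + 42·42 = 7276
λ ≈ -62160/7276 = -8.543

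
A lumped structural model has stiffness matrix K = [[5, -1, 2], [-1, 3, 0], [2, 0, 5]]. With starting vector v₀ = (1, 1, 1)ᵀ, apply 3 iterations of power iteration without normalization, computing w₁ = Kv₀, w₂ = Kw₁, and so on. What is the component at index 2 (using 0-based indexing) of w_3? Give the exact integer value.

319

w1 = Kv₀ = (5·1 + (-1)·1 + 2·1; (-1)·1 + 3·1 + 0·1; 2·1 + 0·1 + 5·1) = (6, 2, 7)
w2 = Kw1 = (5·6 + (-1)·2 + 2·7; (-1)·6 + 3·2 + 0·7; 2·6 + 0·2 + 5·7) = (42, 0, 47)
w3 = Kw2 = (304, -42, 319)
The requested component of w3 is 319.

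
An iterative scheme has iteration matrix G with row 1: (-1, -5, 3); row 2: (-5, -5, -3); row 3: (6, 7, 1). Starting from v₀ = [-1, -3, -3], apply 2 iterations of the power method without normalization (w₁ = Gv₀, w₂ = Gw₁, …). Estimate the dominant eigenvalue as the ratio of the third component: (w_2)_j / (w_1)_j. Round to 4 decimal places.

-7.1667

w1 = Gv₀ = ((-1)·(-1) + (-5)·(-3) + 3·(-3); (-5)·(-1) + (-5)·(-3) + (-3)·(-3); 6·(-1) + 7·(-3) + 1·(-3)) = (7, 29, -30)
w2 = Gw1 = ((-1)·7 + (-5)·29 + 3·(-30); (-5)·7 + (-5)·29 + (-3)·(-30); 6·7 + 7·29 + 1·(-30)) = (-242, -90, 215)
Ratio at component: 215 / -30 = -7.1667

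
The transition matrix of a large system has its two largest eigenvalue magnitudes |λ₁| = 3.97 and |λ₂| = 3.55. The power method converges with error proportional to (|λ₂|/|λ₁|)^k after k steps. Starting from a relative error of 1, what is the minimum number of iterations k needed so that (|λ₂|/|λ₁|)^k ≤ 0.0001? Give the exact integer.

83

|λ₂/λ₁| = 3.55/3.97 = 0.89421
Need k ≥ ln(0.0001) / ln(0.89421) = -9.2103 / -0.1118 ≈ 82.369
Smallest integer k satisfying the bound: 83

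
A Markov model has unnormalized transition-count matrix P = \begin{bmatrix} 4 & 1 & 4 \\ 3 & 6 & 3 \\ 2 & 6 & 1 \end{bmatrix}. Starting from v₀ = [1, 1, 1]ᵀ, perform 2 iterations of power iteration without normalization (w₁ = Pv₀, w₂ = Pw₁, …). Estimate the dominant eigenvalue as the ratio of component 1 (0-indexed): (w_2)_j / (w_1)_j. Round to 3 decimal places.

w1 = Pv₀ = (4·1 + 1·1 + 4·1; 3·1 + 6·1 + 3·1; 2·1 + 6·1 + 1·1) = (9, 12, 9)
w2 = Pw1 = (4·9 + 1·12 + 4·9; 3·9 + 6·12 + 3·9; 2·9 + 6·12 + 1·9) = (84, 126, 99)
Ratio at component: 126 / 12 = 10.500

10.500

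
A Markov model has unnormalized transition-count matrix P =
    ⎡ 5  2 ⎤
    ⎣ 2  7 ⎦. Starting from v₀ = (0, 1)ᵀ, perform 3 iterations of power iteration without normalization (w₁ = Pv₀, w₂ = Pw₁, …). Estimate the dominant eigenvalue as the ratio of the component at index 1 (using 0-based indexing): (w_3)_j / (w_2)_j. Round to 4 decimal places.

7.9057

w1 = Pv₀ = (2, 7)
w2 = Pw1 = (24, 53)
w3 = Pw2 = (226, 419)
Ratio at component: 419 / 53 = 7.9057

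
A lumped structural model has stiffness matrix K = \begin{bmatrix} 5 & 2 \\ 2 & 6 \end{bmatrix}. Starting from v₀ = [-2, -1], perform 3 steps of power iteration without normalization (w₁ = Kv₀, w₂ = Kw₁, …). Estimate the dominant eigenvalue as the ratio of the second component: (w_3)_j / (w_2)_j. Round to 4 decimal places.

7.9048

w1 = Kv₀ = (5·(-2) + 2·(-1); 2·(-2) + 6·(-1)) = (-12, -10)
w2 = Kw1 = (5·(-12) + 2·(-10); 2·(-12) + 6·(-10)) = (-80, -84)
w3 = Kw2 = (-568, -664)
Ratio at component: -664 / -84 = 7.9048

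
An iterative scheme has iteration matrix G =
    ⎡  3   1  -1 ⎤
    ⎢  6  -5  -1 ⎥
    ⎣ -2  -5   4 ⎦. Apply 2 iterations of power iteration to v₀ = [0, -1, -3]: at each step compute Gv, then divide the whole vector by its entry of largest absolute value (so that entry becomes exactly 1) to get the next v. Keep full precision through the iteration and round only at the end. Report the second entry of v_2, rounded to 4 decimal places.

Gv0 = (2.00000, 8.00000, -7.00000); divide by 8.00000 → v1 = (0.25000, 1.00000, -0.87500)
Gv1 = (2.62500, -2.62500, -9.00000); divide by -9.00000 → v2 = (-0.29167, 0.29167, 1.00000)
Requested entry of v2: -21/-72 = 0.2917

0.2917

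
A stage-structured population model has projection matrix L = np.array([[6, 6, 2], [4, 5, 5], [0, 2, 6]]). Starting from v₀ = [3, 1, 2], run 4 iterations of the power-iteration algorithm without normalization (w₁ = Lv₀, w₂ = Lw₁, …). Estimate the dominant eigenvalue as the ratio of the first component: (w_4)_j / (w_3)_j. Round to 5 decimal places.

w1 = Lv₀ = (6·3 + 6·1 + 2·2; 4·3 + 5·1 + 5·2; 0·3 + 2·1 + 6·2) = (28, 27, 14)
w2 = Lw1 = (6·28 + 6·27 + 2·14; 4·28 + 5·27 + 5·14; 0·28 + 2·27 + 6·14) = (358, 317, 138)
w3 = Lw2 = (4326, 3707, 1462)
w4 = Lw3 = (51122, 43149, 16186)
Ratio at component: 51122 / 4326 = 11.81738

11.81738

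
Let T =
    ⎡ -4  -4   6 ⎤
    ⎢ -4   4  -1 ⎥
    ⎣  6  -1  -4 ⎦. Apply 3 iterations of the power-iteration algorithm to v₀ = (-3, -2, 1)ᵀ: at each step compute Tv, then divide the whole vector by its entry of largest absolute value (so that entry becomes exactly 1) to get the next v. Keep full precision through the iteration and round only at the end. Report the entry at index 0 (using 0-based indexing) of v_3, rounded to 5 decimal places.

Tv0 = (26.000000, 3.000000, -20.000000); divide by 26.000000 → v1 = (1.000000, 0.115385, -0.769231)
Tv1 = (-9.076923, -2.769231, 8.961538); divide by -9.076923 → v2 = (1.000000, 0.305085, -0.987288)
Tv2 = (-11.144068, -1.792373, 9.644068); divide by -11.144068 → v3 = (1.000000, 0.160837, -0.865399)
Requested entry of v3: 2630/2630 = 1.00000

1.00000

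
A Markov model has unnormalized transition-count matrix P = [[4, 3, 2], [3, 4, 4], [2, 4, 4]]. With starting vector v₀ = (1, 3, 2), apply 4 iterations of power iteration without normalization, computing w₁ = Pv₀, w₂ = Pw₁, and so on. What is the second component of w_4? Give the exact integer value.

23395

w1 = Pv₀ = (4·1 + 3·3 + 2·2; 3·1 + 4·3 + 4·2; 2·1 + 4·3 + 4·2) = (17, 23, 22)
w2 = Pw1 = (4·17 + 3·23 + 2·22; 3·17 + 4·23 + 4·22; 2·17 + 4·23 + 4·22) = (181, 231, 214)
w3 = Pw2 = (1845, 2323, 2142)
w4 = Pw3 = (18633, 23395, 21550)
The requested component of w4 is 23395.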